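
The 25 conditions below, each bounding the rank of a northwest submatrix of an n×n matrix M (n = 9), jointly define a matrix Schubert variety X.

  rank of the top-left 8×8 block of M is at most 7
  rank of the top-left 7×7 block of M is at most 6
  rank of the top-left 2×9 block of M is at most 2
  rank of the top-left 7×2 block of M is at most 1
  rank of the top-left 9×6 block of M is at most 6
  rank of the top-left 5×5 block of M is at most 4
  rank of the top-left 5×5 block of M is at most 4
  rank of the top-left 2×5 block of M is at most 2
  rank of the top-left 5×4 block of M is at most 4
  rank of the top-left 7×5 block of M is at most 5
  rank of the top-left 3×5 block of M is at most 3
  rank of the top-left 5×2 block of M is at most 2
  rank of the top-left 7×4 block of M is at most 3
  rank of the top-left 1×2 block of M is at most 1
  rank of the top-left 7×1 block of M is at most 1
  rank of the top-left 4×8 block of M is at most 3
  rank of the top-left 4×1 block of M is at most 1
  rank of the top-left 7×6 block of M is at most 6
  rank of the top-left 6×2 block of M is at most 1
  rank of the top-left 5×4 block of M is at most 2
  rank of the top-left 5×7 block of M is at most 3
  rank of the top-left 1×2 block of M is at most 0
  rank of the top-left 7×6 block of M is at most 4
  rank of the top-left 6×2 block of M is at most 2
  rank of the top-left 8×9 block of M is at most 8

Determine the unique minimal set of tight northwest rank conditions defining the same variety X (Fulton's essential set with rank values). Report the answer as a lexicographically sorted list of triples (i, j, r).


Reconstructing r_w from the 25 given conditions:

  0 | 0 | 1 | 1 | 1 | 1 | 1 | 1 | 1
  1 | 1 | 2 | 2 | 2 | 2 | 2 | 2 | 2
  1 | 1 | 2 | 2 | 3 | 3 | 3 | 3 | 3
  1 | 1 | 2 | 2 | 3 | 3 | 3 | 3 | 4
  1 | 1 | 2 | 2 | 3 | 3 | 3 | 4 | 5
  1 | 1 | 2 | 3 | 4 | 4 | 4 | 5 | 6
  1 | 1 | 2 | 3 | 4 | 4 | 5 | 6 | 7
  1 | 2 | 3 | 4 | 5 | 5 | 6 | 7 | 8
  1 | 2 | 3 | 4 | 5 | 6 | 7 | 8 | 9

giving w = (3, 1, 5, 9, 8, 4, 7, 2, 6) via Δ²R.

ℓ(w)=16; the 6 essential cells (i,j,r):

[(1, 2, 0), (4, 8, 3), (5, 4, 2), (5, 7, 3), (7, 2, 1), (7, 6, 4)]


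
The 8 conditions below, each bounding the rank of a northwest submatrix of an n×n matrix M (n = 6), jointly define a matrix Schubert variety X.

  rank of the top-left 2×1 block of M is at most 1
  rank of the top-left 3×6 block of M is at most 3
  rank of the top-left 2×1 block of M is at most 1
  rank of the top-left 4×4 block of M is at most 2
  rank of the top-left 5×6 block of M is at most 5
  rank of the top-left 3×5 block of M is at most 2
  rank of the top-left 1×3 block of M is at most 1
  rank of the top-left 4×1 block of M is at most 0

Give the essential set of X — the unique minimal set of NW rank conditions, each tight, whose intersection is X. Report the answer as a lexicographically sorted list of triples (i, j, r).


Propagating the 8 rank bounds to every northwest block:

  i=1: 0 | 1 | 1 | 1 | 1 | 1
  i=2: 0 | 1 | 2 | 2 | 2 | 2
  i=3: 0 | 1 | 2 | 2 | 2 | 3
  i=4: 0 | 1 | 2 | 2 | 3 | 4
  i=5: 1 | 2 | 3 | 3 | 4 | 5
  i=6: 1 | 2 | 3 | 4 | 5 | 6

hence w(1..6) = (2, 3, 6, 5, 1, 4).

Fulton essential set (3 of the 7 Rothe cells):

[(3, 5, 2), (4, 1, 0), (4, 4, 2)]


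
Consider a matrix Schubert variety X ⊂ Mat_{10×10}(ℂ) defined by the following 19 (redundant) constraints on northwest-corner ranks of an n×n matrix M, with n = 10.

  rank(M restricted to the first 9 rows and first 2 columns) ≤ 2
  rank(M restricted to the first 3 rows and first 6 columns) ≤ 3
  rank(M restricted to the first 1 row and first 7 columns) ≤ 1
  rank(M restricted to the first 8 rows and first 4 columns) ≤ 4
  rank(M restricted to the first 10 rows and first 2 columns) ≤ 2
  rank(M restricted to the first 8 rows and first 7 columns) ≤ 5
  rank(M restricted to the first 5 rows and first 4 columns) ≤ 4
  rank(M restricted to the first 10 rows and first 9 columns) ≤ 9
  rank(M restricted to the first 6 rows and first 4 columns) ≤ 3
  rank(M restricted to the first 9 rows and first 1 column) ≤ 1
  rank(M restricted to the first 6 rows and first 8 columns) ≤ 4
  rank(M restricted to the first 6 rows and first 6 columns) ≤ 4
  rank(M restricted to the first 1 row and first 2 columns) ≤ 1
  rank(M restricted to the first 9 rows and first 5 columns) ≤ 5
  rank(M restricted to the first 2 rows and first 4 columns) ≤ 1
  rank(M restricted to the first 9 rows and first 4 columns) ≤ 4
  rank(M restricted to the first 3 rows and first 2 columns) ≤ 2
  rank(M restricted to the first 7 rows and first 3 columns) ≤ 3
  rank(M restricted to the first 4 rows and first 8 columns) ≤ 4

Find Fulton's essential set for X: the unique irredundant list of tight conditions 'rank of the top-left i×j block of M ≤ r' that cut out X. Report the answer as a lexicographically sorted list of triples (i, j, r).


The tightest implied rank at each (i,j), from the 19 conditions:

  1 1 1 1 1 1 1 1 1 1
  1 1 1 1 2 2 2 2 2 2
  1 2 2 2 3 3 3 3 3 3
  1 2 3 3 4 4 4 4 4 4
  1 2 3 3 4 4 4 4 5 5
  1 2 3 3 4 4 4 4 5 6
  1 2 3 4 5 5 5 5 6 7
  1 2 3 4 5 5 5 6 7 8
  1 2 3 4 5 6 6 7 8 9
  1 2 3 4 5 6 7 8 9 10

hence w(1..10) = (1, 5, 2, 3, 9, 10, 4, 8, 6, 7).

4 SE-corners of the 13-cell Rothe diagram give Ess(w):

[(2, 4, 1), (6, 4, 3), (6, 8, 4), (8, 7, 5)]


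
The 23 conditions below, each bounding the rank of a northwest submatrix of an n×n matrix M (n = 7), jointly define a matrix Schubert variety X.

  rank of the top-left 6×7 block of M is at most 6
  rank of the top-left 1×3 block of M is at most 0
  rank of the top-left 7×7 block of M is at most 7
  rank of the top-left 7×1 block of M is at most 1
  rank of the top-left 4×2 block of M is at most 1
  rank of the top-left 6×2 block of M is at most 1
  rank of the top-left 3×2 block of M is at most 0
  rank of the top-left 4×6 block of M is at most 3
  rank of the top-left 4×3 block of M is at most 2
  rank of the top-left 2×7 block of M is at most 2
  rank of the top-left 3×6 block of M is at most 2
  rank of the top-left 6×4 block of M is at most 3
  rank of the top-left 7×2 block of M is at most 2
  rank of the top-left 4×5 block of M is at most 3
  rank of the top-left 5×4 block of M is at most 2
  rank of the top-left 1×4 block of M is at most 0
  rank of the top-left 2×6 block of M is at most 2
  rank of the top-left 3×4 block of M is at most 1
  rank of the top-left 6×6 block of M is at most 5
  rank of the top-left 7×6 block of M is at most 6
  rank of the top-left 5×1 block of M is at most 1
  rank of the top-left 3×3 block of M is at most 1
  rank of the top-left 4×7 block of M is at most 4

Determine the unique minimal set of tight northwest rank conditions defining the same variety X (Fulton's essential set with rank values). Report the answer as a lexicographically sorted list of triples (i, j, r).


The tightest implied rank at each (i,j), from the 23 conditions:

  R[1]: 0  0  0  0  1  1  1
  R[2]: 0  0  1  1  2  2  2
  R[3]: 0  0  1  1  2  2  3
  R[4]: 1  1  2  2  3  3  4
  R[5]: 1  1  2  2  3  4  5
  R[6]: 1  1  2  3  4  5  6
  R[7]: 1  2  3  4  5  6  7

giving w = (5, 3, 7, 1, 6, 4, 2) via Δ²R.

6 SE-corners of the 13-cell Rothe diagram give Ess(w):

[(1, 4, 0), (3, 2, 0), (3, 4, 1), (3, 6, 2), (5, 4, 2), (6, 2, 1)]


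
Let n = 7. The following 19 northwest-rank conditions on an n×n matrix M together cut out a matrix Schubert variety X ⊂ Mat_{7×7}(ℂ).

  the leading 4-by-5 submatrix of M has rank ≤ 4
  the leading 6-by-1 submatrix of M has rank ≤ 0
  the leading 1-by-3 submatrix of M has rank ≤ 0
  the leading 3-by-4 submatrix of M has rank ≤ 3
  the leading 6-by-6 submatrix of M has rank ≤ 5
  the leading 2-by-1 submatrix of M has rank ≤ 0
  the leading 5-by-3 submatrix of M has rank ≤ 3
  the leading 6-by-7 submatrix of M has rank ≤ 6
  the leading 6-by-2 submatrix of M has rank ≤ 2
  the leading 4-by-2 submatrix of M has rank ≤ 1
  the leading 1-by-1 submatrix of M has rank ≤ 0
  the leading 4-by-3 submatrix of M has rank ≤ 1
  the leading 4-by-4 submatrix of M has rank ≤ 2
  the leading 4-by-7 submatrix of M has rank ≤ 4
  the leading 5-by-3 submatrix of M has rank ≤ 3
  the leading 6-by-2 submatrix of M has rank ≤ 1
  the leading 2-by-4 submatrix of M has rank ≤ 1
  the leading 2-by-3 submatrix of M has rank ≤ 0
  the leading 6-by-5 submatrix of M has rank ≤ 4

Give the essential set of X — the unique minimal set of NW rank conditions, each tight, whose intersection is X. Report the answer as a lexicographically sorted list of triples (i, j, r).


Reconstructing r_w from the 19 given conditions:

  R[1]: 0, 0, 0, 1, 1, 1, 1
  R[2]: 0, 0, 0, 1, 2, 2, 2
  R[3]: 0, 1, 1, 2, 3, 3, 3
  R[4]: 0, 1, 1, 2, 3, 4, 4
  R[5]: 0, 1, 2, 3, 4, 5, 5
  R[6]: 0, 1, 2, 3, 4, 5, 6
  R[7]: 1, 2, 3, 4, 5, 6, 7

reading off 1-entries of Δ²R: w = (4, 5, 2, 6, 3, 7, 1).

|D(w)|=11, |Ess(w)|=3:

[(2, 3, 0), (4, 3, 1), (6, 1, 0)]


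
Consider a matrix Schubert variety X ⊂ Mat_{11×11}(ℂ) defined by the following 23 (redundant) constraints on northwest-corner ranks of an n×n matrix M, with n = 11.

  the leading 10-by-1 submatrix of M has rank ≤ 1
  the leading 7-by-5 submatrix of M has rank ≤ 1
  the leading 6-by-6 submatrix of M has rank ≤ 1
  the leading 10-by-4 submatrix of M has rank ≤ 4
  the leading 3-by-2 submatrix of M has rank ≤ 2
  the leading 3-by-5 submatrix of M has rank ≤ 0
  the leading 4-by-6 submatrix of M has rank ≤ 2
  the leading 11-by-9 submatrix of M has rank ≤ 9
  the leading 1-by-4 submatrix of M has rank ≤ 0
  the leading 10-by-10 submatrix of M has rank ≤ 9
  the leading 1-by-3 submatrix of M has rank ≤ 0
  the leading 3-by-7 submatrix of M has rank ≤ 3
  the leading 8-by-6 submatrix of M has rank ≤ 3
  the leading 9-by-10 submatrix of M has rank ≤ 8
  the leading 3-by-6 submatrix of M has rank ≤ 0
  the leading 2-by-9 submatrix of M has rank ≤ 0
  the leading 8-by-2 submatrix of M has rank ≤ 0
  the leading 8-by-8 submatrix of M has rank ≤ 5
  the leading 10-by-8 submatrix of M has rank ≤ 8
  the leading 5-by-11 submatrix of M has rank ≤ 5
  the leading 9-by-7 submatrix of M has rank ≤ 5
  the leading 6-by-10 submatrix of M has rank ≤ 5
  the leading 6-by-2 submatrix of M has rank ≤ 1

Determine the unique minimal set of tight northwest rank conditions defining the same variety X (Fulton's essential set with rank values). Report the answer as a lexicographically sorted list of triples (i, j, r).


Reconstructing r_w from the 23 given conditions:

  i=1: 0  0  0  0  0  0  0  0  0  1  1
  i=2: 0  0  0  0  0  0  0  0  0  1  2
  i=3: 0  0  0  0  0  0  1  1  1  2  3
  i=4: 0  0  1  1  1  1  2  2  2  3  4
  i=5: 0  0  1  1  1  1  2  3  3  4  5
  i=6: 0  0  1  1  1  1  2  3  4  5  6
  i=7: 0  0  1  1  1  2  3  4  5  6  7
  i=8: 0  0  1  2  2  3  4  5  6  7  8
  i=9: 1  1  2  3  3  4  5  6  7  8  9
  i=10: 1  2  3  4  4  5  6  7  8  9  10
  i=11: 1  2  3  4  5  6  7  8  9  10  11

hence w(1..11) = (10, 11, 7, 3, 8, 9, 6, 4, 1, 2, 5).

|D(w)|=42, |Ess(w)|=5:

[(2, 9, 0), (3, 6, 0), (6, 6, 1), (7, 5, 1), (8, 2, 0)]


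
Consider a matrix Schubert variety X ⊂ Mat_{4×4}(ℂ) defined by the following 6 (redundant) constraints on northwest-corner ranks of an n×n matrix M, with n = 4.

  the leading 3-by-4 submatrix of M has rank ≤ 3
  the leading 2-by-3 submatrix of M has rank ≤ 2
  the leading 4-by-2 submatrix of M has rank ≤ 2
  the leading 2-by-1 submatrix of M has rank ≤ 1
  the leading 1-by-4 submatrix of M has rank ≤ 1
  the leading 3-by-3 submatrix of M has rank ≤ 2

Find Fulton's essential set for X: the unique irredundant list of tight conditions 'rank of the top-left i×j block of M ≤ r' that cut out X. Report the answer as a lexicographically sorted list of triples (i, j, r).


Recovering R(i,j) via the rank-extension bound from the 6 conditions:

  i=1: 1, 1, 1, 1
  i=2: 1, 2, 2, 2
  i=3: 1, 2, 2, 3
  i=4: 1, 2, 3, 4

reading off 1-entries of Δ²R: w = (1, 2, 4, 3).

Rothe diagram D(w) (1 cell), 1 SE-corner (essential condition):

[(3, 3, 2)]


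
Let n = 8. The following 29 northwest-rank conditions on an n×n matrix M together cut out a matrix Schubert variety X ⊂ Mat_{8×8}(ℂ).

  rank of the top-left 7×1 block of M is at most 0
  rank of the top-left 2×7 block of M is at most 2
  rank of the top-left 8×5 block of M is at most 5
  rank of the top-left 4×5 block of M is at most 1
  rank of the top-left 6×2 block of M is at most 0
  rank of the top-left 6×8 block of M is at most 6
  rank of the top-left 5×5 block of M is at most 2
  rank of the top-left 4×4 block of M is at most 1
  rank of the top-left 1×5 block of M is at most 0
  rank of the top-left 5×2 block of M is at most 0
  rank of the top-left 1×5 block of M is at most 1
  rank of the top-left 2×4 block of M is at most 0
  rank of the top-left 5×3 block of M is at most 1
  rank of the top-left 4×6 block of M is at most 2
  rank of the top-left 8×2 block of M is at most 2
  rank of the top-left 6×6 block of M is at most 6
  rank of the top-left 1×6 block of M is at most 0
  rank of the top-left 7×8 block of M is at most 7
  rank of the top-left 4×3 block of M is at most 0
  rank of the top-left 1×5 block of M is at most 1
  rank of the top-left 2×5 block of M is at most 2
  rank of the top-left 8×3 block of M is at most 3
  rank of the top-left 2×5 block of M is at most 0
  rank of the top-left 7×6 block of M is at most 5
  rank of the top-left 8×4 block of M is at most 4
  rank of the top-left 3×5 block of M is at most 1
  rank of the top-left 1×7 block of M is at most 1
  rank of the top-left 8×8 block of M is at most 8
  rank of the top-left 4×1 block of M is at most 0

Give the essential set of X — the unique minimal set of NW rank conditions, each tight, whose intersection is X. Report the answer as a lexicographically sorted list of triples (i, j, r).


Reconstructing r_w from the 29 given conditions:

  0, 0, 0, 0, 0, 0, 1, 1
  0, 0, 0, 0, 0, 1, 2, 2
  0, 0, 0, 1, 1, 2, 3, 3
  0, 0, 0, 1, 1, 2, 3, 4
  0, 0, 1, 2, 2, 3, 4, 5
  0, 0, 1, 2, 3, 4, 5, 6
  0, 1, 2, 3, 4, 5, 6, 7
  1, 2, 3, 4, 5, 6, 7, 8

reading off 1-entries of Δ²R: w = (7, 6, 4, 8, 3, 5, 2, 1).

ℓ(w)=23; the 6 essential cells (i,j,r):

[(1, 6, 0), (2, 5, 0), (4, 3, 0), (4, 5, 1), (6, 2, 0), (7, 1, 0)]


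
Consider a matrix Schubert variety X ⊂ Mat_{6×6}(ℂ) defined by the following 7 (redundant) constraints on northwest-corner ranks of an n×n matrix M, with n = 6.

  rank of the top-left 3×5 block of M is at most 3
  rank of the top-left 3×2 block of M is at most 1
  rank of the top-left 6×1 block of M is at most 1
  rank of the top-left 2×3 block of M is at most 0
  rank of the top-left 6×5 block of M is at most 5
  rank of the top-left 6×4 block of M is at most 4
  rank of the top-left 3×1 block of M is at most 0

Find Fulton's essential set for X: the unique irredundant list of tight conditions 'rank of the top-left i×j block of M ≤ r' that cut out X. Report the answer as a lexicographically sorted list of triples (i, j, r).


Reconstructing r_w from the 7 given conditions:

  i=1: 0 0 0 1 1 1
  i=2: 0 0 0 1 2 2
  i=3: 0 1 1 2 3 3
  i=4: 1 2 2 3 4 4
  i=5: 1 2 3 4 5 5
  i=6: 1 2 3 4 5 6

hence w(1..6) = (4, 5, 2, 1, 3, 6).

Rothe diagram D(w) (7 cells), 2 SE-corners (essential conditions):

[(2, 3, 0), (3, 1, 0)]


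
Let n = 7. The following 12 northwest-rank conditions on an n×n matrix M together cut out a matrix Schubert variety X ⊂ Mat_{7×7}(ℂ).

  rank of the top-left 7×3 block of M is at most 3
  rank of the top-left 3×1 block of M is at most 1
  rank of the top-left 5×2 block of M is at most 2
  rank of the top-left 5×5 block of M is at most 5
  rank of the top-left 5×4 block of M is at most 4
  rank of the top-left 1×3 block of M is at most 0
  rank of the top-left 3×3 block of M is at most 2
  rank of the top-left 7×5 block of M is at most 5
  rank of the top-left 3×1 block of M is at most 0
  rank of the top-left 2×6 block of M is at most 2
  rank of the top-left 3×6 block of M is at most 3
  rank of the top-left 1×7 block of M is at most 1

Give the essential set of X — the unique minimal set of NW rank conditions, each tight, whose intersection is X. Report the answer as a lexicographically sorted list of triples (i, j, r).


Recovering R(i,j) via the rank-extension bound from the 12 conditions:

  0 0 0 1 1 1 1
  0 1 1 2 2 2 2
  0 1 2 3 3 3 3
  1 2 3 4 4 4 4
  1 2 3 4 5 5 5
  1 2 3 4 5 6 6
  1 2 3 4 5 6 7

the unique w with this rank table is (4, 2, 3, 1, 5, 6, 7).

|D(w)|=5, |Ess(w)|=2:

[(1, 3, 0), (3, 1, 0)]


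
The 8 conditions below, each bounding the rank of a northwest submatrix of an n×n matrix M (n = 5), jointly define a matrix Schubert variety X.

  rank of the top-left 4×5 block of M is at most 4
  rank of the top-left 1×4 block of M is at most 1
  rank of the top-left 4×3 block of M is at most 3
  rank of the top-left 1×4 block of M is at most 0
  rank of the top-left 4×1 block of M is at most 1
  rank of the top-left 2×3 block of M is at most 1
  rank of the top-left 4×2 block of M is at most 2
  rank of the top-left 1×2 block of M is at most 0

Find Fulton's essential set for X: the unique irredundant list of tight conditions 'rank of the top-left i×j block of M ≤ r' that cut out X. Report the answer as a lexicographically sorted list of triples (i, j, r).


The tightest implied rank at each (i,j), from the 8 conditions:

  R[1]: 0 0 0 0 1
  R[2]: 1 1 1 1 2
  R[3]: 1 2 2 2 3
  R[4]: 1 2 3 3 4
  R[5]: 1 2 3 4 5

hence w(1..5) = (5, 1, 2, 3, 4).

|D(w)|=4, |Ess(w)|=1:

[(1, 4, 0)]


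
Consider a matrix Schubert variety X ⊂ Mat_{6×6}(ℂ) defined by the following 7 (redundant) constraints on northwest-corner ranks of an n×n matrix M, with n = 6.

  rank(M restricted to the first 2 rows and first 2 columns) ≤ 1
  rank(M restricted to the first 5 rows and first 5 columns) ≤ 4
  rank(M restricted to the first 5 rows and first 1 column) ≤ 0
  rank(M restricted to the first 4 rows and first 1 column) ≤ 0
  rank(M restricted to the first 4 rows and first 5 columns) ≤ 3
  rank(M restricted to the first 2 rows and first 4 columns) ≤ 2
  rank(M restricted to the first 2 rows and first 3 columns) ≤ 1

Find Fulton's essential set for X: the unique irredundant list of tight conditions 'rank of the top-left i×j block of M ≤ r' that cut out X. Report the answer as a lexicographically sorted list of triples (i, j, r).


The tightest implied rank at each (i,j), from the 7 conditions:

  row 1: 0  1  1  1  1  1
  row 2: 0  1  1  2  2  2
  row 3: 0  1  2  3  3  3
  row 4: 0  1  2  3  3  4
  row 5: 0  1  2  3  4  5
  row 6: 1  2  3  4  5  6

so w = (2, 4, 3, 6, 5, 1).

Fulton essential set (3 of the 7 Rothe cells):

[(2, 3, 1), (4, 5, 3), (5, 1, 0)]


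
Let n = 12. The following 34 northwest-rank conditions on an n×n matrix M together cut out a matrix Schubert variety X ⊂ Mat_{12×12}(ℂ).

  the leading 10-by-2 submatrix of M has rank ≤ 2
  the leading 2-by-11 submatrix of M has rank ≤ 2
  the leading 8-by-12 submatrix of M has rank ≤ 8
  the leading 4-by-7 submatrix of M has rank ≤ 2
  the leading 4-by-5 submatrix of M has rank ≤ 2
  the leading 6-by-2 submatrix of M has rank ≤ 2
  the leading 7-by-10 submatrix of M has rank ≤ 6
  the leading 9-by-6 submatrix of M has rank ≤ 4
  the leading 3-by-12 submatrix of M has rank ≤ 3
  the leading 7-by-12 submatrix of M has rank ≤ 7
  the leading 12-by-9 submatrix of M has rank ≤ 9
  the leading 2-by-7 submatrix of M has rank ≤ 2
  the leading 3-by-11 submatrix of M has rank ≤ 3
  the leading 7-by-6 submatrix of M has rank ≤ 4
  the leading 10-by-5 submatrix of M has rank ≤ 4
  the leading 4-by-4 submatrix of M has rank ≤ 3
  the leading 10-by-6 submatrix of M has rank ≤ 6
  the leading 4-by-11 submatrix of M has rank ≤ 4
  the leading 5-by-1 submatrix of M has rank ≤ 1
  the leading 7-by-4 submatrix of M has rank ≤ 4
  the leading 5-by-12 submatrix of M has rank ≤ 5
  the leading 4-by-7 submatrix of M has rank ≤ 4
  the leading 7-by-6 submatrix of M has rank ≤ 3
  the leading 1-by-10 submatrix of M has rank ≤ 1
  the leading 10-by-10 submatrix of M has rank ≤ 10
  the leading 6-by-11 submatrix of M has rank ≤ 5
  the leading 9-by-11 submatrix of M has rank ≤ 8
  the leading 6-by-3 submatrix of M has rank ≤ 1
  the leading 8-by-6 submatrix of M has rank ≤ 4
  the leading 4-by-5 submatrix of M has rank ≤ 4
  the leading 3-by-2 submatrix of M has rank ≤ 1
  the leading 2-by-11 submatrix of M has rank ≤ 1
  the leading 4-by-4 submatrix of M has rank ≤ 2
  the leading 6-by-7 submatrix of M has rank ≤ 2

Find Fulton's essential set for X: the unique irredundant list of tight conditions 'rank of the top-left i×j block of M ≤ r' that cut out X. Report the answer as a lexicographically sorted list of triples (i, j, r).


The tightest implied rank at each (i,j), from the 34 conditions:

  1 | 1 | 1 | 1 | 1 | 1 | 1 | 1 | 1 | 1 | 1 | 1
  1 | 1 | 1 | 1 | 1 | 1 | 1 | 1 | 1 | 1 | 1 | 2
  1 | 1 | 1 | 2 | 2 | 2 | 2 | 2 | 2 | 2 | 2 | 3
  1 | 1 | 1 | 2 | 2 | 2 | 2 | 3 | 3 | 3 | 3 | 4
  1 | 1 | 1 | 2 | 2 | 2 | 2 | 3 | 4 | 4 | 4 | 5
  1 | 1 | 1 | 2 | 2 | 2 | 2 | 3 | 4 | 5 | 5 | 6
  1 | 2 | 2 | 3 | 3 | 3 | 3 | 4 | 5 | 6 | 6 | 7
  1 | 2 | 3 | 4 | 4 | 4 | 4 | 5 | 6 | 7 | 7 | 8
  1 | 2 | 3 | 4 | 4 | 4 | 5 | 6 | 7 | 8 | 8 | 9
  1 | 2 | 3 | 4 | 4 | 5 | 6 | 7 | 8 | 9 | 9 | 10
  1 | 2 | 3 | 4 | 5 | 6 | 7 | 8 | 9 | 10 | 10 | 11
  1 | 2 | 3 | 4 | 5 | 6 | 7 | 8 | 9 | 10 | 11 | 12

giving w = (1, 12, 4, 8, 9, 10, 2, 3, 7, 6, 5, 11) via Δ²R.

D(w) has 30 cells with 5 SE-corners; essential set:

[(2, 11, 1), (6, 3, 1), (6, 7, 2), (9, 6, 4), (10, 5, 4)]


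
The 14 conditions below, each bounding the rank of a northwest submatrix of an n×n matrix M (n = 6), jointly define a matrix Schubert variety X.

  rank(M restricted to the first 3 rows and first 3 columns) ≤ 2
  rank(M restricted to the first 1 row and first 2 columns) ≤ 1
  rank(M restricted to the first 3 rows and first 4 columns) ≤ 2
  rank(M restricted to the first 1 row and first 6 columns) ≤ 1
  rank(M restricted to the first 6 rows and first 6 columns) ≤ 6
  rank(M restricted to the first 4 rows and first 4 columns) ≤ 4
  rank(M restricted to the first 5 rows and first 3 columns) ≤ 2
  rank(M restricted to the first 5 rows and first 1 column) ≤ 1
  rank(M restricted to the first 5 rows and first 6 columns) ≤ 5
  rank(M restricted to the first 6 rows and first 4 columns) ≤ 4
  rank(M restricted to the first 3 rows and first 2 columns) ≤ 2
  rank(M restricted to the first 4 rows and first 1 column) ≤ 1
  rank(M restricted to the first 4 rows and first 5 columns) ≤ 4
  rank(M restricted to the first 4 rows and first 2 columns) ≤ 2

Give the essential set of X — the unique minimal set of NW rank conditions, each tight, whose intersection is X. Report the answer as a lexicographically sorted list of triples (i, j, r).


Recovering R(i,j) via the rank-extension bound from the 14 conditions:

  1 | 1 | 1 | 1 | 1 | 1
  1 | 2 | 2 | 2 | 2 | 2
  1 | 2 | 2 | 2 | 3 | 3
  1 | 2 | 2 | 3 | 4 | 4
  1 | 2 | 2 | 3 | 4 | 5
  1 | 2 | 3 | 4 | 5 | 6

second differences of R give the permutation w = (1, 2, 5, 4, 6, 3).

Rothe diagram D(w) (4 cells), 2 SE-corners (essential conditions):

[(3, 4, 2), (5, 3, 2)]


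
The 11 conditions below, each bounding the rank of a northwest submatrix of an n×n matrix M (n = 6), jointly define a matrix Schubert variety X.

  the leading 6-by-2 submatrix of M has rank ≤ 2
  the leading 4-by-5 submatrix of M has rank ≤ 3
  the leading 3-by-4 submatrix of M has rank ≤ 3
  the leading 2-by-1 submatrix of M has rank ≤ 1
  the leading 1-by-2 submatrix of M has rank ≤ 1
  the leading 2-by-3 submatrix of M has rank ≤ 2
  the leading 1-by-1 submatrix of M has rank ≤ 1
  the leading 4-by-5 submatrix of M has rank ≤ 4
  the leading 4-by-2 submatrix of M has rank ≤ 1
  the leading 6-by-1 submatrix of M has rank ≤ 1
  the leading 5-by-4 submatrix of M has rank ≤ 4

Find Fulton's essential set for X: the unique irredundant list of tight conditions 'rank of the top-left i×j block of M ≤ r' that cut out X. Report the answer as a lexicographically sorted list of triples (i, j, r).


Propagating the 11 rank bounds to every northwest block:

  i=1: 1 | 1 | 1 | 1 | 1 | 1
  i=2: 1 | 1 | 2 | 2 | 2 | 2
  i=3: 1 | 1 | 2 | 3 | 3 | 3
  i=4: 1 | 1 | 2 | 3 | 3 | 4
  i=5: 1 | 2 | 3 | 4 | 4 | 5
  i=6: 1 | 2 | 3 | 4 | 5 | 6

giving w = (1, 3, 4, 6, 2, 5) via Δ²R.

Fulton essential set (2 of the 4 Rothe cells):

[(4, 2, 1), (4, 5, 3)]


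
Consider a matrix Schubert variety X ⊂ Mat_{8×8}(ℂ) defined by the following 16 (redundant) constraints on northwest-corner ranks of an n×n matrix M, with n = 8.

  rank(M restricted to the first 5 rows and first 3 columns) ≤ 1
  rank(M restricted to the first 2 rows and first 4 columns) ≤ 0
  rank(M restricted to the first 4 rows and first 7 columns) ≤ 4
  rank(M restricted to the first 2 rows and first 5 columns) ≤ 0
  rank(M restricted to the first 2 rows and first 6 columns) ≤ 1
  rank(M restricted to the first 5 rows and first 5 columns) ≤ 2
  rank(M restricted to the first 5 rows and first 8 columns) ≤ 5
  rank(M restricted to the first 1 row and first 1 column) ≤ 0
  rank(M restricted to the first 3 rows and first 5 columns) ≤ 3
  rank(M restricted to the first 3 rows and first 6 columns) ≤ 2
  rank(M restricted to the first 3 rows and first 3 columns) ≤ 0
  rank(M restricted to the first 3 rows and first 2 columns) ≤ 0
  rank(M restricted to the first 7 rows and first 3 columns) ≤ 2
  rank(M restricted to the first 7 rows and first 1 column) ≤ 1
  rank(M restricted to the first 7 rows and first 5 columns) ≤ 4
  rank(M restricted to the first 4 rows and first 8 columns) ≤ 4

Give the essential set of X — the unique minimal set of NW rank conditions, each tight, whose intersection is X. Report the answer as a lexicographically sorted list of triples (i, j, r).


Computing R[i][j] = min implied NW-rank bound (n=8, 16 conditions):

  row 1: 0 | 0 | 0 | 0 | 0 | 1 | 1 | 1
  row 2: 0 | 0 | 0 | 0 | 0 | 1 | 2 | 2
  row 3: 0 | 0 | 0 | 1 | 1 | 2 | 3 | 3
  row 4: 1 | 1 | 1 | 2 | 2 | 3 | 4 | 4
  row 5: 1 | 1 | 1 | 2 | 2 | 3 | 4 | 5
  row 6: 1 | 2 | 2 | 3 | 3 | 4 | 5 | 6
  row 7: 1 | 2 | 2 | 3 | 4 | 5 | 6 | 7
  row 8: 1 | 2 | 3 | 4 | 5 | 6 | 7 | 8

the unique w with this rank table is (6, 7, 4, 1, 8, 2, 5, 3).

Fulton essential set (5 of the 17 Rothe cells):

[(2, 5, 0), (3, 3, 0), (5, 3, 1), (5, 5, 2), (7, 3, 2)]


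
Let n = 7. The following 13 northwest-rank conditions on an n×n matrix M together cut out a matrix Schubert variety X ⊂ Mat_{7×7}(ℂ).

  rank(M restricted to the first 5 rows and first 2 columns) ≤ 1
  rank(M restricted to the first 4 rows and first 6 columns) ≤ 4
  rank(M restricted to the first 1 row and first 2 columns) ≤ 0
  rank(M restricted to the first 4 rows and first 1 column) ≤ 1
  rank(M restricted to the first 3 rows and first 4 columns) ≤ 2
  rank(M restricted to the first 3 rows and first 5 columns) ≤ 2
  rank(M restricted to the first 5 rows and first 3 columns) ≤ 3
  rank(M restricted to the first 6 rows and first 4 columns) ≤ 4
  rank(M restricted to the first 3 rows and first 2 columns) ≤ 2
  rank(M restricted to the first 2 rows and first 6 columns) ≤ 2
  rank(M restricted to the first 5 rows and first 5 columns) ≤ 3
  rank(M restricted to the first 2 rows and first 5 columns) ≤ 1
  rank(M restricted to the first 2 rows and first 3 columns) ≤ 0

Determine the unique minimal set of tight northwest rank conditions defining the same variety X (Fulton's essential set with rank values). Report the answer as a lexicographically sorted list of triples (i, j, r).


Reconstructing r_w from the 13 given conditions:

  0  0  0  1  1  1  1
  0  0  0  1  1  2  2
  1  1  1  2  2  3  3
  1  1  2  3  3  4  4
  1  1  2  3  3  4  5
  1  2  3  4  4  5  6
  1  2  3  4  5  6  7

hence w(1..7) = (4, 6, 1, 3, 7, 2, 5).

|D(w)|=10, |Ess(w)|=4:

[(2, 3, 0), (2, 5, 1), (5, 2, 1), (5, 5, 3)]


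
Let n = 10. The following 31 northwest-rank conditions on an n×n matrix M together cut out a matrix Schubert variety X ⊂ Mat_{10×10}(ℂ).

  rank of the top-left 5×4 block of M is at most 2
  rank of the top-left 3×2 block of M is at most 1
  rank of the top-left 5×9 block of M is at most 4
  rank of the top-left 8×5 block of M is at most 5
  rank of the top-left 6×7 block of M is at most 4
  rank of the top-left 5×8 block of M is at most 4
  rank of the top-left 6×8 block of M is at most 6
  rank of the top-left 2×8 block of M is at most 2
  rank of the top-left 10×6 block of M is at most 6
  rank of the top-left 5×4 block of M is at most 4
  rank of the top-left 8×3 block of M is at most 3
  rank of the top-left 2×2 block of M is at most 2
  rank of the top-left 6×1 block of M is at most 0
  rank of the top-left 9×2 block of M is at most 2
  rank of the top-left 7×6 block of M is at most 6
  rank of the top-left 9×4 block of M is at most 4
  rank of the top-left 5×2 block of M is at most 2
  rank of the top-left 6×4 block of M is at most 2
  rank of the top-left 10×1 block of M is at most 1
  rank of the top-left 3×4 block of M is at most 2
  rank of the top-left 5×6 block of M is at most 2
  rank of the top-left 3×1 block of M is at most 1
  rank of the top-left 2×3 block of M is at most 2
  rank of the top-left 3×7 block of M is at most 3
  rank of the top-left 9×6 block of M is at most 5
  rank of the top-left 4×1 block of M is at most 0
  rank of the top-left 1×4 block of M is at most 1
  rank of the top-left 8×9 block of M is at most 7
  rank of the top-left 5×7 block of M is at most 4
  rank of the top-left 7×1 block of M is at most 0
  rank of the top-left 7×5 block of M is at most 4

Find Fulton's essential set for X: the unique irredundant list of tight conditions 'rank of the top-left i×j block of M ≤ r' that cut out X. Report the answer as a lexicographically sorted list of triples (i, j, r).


Rank table r_w(10×10) implied by the 31 constraints:

  i=1: 0 1 1 1 1 1 1 1 1 1
  i=2: 0 1 2 2 2 2 2 2 2 2
  i=3: 0 1 2 2 2 2 3 3 3 3
  i=4: 0 1 2 2 2 2 3 4 4 4
  i=5: 0 1 2 2 2 2 3 4 4 5
  i=6: 0 1 2 2 3 3 4 5 5 6
  i=7: 0 1 2 3 4 4 5 6 6 7
  i=8: 1 2 3 4 5 5 6 7 7 8
  i=9: 1 2 3 4 5 5 6 7 8 9
  i=10: 1 2 3 4 5 6 7 8 9 10

so w = (2, 3, 7, 8, 10, 5, 4, 1, 9, 6).

5 SE-corners of the 19-cell Rothe diagram give Ess(w):

[(5, 6, 2), (5, 9, 4), (6, 4, 2), (7, 1, 0), (9, 6, 5)]


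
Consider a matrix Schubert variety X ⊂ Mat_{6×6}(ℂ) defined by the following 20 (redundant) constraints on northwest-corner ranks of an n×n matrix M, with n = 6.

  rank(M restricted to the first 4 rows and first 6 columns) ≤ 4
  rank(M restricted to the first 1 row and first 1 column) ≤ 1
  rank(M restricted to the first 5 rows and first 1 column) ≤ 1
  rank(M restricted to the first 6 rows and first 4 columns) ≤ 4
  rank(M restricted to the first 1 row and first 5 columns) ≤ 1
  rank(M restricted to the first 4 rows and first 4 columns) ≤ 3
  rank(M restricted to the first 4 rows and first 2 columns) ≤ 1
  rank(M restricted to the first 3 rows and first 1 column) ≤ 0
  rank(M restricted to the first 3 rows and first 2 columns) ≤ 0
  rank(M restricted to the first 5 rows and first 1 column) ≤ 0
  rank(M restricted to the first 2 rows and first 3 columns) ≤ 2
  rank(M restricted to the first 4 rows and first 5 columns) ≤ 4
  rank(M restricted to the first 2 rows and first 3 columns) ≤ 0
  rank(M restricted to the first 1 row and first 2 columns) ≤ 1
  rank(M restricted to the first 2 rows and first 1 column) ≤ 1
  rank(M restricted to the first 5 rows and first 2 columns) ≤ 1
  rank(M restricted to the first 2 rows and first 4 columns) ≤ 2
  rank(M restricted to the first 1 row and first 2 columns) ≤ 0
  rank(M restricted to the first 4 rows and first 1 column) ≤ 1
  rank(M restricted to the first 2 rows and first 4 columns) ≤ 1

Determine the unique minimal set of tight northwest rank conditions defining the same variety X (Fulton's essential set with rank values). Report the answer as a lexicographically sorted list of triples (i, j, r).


Computing R[i][j] = min implied NW-rank bound (n=6, 20 conditions):

  R[1]: 0 | 0 | 0 | 1 | 1 | 1
  R[2]: 0 | 0 | 0 | 1 | 2 | 2
  R[3]: 0 | 0 | 1 | 2 | 3 | 3
  R[4]: 0 | 1 | 2 | 3 | 4 | 4
  R[5]: 0 | 1 | 2 | 3 | 4 | 5
  R[6]: 1 | 2 | 3 | 4 | 5 | 6

so w = (4, 5, 3, 2, 6, 1).

ℓ(w)=10; the 3 essential cells (i,j,r):

[(2, 3, 0), (3, 2, 0), (5, 1, 0)]


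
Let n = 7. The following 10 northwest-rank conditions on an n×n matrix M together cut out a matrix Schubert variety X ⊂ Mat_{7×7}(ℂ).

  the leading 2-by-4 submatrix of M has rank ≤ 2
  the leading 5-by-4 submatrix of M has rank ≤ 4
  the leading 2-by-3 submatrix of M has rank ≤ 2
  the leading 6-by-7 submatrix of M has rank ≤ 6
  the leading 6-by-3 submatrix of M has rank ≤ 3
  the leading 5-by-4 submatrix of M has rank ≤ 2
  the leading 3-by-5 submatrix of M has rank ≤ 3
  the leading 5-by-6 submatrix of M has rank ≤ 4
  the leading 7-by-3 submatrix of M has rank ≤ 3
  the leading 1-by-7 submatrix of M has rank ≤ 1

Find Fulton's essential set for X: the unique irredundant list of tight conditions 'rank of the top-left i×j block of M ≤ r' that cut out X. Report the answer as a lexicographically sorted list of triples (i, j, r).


The tightest implied rank at each (i,j), from the 10 conditions:

  row 1: 1  1  1  1  1  1  1
  row 2: 1  2  2  2  2  2  2
  row 3: 1  2  2  2  3  3  3
  row 4: 1  2  2  2  3  4  4
  row 5: 1  2  2  2  3  4  5
  row 6: 1  2  3  3  4  5  6
  row 7: 1  2  3  4  5  6  7

hence w(1..7) = (1, 2, 5, 6, 7, 3, 4).

1 SE-corner of the 6-cell Rothe diagram gives Ess(w):

[(5, 4, 2)]


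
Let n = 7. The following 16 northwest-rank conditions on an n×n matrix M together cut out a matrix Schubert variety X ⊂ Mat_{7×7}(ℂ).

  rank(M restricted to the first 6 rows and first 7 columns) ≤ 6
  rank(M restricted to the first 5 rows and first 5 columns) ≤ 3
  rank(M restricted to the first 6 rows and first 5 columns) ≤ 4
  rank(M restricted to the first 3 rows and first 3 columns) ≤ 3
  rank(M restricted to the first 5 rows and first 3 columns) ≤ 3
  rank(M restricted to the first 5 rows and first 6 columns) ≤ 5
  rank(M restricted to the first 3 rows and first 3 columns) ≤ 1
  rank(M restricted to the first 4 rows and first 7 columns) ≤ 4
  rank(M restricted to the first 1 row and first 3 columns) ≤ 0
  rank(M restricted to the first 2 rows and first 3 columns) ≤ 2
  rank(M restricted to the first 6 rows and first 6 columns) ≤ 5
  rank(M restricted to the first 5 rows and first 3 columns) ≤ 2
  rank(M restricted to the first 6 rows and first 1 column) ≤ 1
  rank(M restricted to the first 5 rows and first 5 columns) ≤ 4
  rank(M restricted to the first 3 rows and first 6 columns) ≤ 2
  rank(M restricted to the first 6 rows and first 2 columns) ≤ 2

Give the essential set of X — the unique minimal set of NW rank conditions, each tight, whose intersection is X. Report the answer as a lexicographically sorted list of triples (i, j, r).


The tightest implied rank at each (i,j), from the 16 conditions:

  R[1]: 0  0  0  1  1  1  1
  R[2]: 1  1  1  2  2  2  2
  R[3]: 1  1  1  2  2  2  3
  R[4]: 1  2  2  3  3  3  4
  R[5]: 1  2  2  3  3  4  5
  R[6]: 1  2  3  4  4  5  6
  R[7]: 1  2  3  4  5  6  7

hence w(1..7) = (4, 1, 7, 2, 6, 3, 5).

Fulton essential set (5 of the 9 Rothe cells):

[(1, 3, 0), (3, 3, 1), (3, 6, 2), (5, 3, 2), (5, 5, 3)]


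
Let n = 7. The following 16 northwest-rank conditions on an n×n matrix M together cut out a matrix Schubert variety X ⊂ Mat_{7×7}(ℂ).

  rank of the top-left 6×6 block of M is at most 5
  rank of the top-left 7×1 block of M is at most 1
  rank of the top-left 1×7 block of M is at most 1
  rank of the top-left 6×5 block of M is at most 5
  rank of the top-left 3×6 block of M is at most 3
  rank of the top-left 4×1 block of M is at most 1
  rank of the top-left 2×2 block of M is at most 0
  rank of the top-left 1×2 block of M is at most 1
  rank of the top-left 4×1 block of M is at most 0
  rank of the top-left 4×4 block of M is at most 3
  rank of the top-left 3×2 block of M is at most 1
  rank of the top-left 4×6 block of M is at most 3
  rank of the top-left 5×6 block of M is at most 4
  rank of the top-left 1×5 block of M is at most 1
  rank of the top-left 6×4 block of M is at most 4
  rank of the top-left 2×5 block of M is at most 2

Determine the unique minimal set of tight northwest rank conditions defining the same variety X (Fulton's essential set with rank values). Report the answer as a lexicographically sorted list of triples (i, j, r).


Computing R[i][j] = min implied NW-rank bound (n=7, 16 conditions):

  0, 0, 1, 1, 1, 1, 1
  0, 0, 1, 2, 2, 2, 2
  0, 1, 2, 3, 3, 3, 3
  0, 1, 2, 3, 3, 3, 4
  1, 2, 3, 4, 4, 4, 5
  1, 2, 3, 4, 5, 5, 6
  1, 2, 3, 4, 5, 6, 7

so w = (3, 4, 2, 7, 1, 5, 6).

Rothe diagram D(w) (8 cells), 3 SE-corners (essential conditions):

[(2, 2, 0), (4, 1, 0), (4, 6, 3)]


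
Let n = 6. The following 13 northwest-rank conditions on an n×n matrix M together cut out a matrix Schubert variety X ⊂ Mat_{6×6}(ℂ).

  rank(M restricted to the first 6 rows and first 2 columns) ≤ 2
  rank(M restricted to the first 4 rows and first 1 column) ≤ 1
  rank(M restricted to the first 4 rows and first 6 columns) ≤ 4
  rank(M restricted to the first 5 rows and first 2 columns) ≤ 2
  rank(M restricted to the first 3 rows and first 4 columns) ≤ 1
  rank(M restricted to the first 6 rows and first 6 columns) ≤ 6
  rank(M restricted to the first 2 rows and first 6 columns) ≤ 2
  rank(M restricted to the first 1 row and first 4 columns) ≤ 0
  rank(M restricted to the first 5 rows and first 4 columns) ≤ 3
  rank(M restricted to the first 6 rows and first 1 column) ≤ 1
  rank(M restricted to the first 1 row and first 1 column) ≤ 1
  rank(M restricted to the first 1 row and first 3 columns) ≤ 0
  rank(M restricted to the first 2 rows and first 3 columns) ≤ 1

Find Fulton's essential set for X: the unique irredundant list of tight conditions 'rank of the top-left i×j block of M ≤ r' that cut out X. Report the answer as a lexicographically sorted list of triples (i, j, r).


The tightest implied rank at each (i,j), from the 13 conditions:

  0  0  0  0  1  1
  1  1  1  1  2  2
  1  1  1  1  2  3
  1  2  2  2  3  4
  1  2  3  3  4  5
  1  2  3  4  5  6

reading off 1-entries of Δ²R: w = (5, 1, 6, 2, 3, 4).

Rothe diagram D(w) (7 cells), 2 SE-corners (essential conditions):

[(1, 4, 0), (3, 4, 1)]


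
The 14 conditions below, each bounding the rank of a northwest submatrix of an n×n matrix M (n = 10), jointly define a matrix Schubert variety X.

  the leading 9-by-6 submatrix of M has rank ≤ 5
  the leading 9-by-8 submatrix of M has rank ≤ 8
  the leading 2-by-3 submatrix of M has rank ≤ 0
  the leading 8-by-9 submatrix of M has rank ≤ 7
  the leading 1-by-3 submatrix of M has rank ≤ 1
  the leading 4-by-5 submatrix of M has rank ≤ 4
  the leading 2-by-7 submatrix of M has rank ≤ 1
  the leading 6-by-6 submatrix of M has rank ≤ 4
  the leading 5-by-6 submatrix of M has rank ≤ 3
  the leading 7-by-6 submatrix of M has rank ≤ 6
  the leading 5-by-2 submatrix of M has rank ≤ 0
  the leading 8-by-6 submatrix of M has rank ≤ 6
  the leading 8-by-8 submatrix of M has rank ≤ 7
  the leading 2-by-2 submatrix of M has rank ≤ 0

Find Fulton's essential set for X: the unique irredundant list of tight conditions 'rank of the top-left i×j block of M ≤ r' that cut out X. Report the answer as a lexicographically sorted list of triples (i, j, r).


The tightest implied rank at each (i,j), from the 14 conditions:

  i=1: 0  0  0  1  1  1  1  1  1  1
  i=2: 0  0  0  1  1  1  1  2  2  2
  i=3: 0  0  1  2  2  2  2  3  3  3
  i=4: 0  0  1  2  3  3  3  4  4  4
  i=5: 0  0  1  2  3  3  4  5  5  5
  i=6: 1  1  2  3  4  4  5  6  6  6
  i=7: 1  2  3  4  5  5  6  7  7  7
  i=8: 1  2  3  4  5  5  6  7  7  8
  i=9: 1  2  3  4  5  5  6  7  8  9
  i=10: 1  2  3  4  5  6  7  8  9  10

second differences of R give the permutation w = (4, 8, 3, 5, 7, 1, 2, 10, 9, 6).

Fulton essential set (6 of the 19 Rothe cells):

[(2, 3, 0), (2, 7, 1), (5, 2, 0), (5, 6, 3), (8, 9, 7), (9, 6, 5)]
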